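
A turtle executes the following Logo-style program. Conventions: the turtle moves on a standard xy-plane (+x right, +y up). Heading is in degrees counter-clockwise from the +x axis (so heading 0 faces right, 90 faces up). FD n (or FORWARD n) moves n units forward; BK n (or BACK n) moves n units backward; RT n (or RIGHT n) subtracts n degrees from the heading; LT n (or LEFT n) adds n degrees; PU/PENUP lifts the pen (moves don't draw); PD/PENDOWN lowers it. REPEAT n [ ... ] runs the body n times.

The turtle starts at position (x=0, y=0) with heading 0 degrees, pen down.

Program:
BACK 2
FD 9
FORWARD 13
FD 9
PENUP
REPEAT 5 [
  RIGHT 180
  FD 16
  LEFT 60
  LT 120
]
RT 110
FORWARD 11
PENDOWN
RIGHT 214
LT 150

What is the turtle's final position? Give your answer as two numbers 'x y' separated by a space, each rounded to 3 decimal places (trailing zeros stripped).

Executing turtle program step by step:
Start: pos=(0,0), heading=0, pen down
BK 2: (0,0) -> (-2,0) [heading=0, draw]
FD 9: (-2,0) -> (7,0) [heading=0, draw]
FD 13: (7,0) -> (20,0) [heading=0, draw]
FD 9: (20,0) -> (29,0) [heading=0, draw]
PU: pen up
REPEAT 5 [
  -- iteration 1/5 --
  RT 180: heading 0 -> 180
  FD 16: (29,0) -> (13,0) [heading=180, move]
  LT 60: heading 180 -> 240
  LT 120: heading 240 -> 0
  -- iteration 2/5 --
  RT 180: heading 0 -> 180
  FD 16: (13,0) -> (-3,0) [heading=180, move]
  LT 60: heading 180 -> 240
  LT 120: heading 240 -> 0
  -- iteration 3/5 --
  RT 180: heading 0 -> 180
  FD 16: (-3,0) -> (-19,0) [heading=180, move]
  LT 60: heading 180 -> 240
  LT 120: heading 240 -> 0
  -- iteration 4/5 --
  RT 180: heading 0 -> 180
  FD 16: (-19,0) -> (-35,0) [heading=180, move]
  LT 60: heading 180 -> 240
  LT 120: heading 240 -> 0
  -- iteration 5/5 --
  RT 180: heading 0 -> 180
  FD 16: (-35,0) -> (-51,0) [heading=180, move]
  LT 60: heading 180 -> 240
  LT 120: heading 240 -> 0
]
RT 110: heading 0 -> 250
FD 11: (-51,0) -> (-54.762,-10.337) [heading=250, move]
PD: pen down
RT 214: heading 250 -> 36
LT 150: heading 36 -> 186
Final: pos=(-54.762,-10.337), heading=186, 4 segment(s) drawn

Answer: -54.762 -10.337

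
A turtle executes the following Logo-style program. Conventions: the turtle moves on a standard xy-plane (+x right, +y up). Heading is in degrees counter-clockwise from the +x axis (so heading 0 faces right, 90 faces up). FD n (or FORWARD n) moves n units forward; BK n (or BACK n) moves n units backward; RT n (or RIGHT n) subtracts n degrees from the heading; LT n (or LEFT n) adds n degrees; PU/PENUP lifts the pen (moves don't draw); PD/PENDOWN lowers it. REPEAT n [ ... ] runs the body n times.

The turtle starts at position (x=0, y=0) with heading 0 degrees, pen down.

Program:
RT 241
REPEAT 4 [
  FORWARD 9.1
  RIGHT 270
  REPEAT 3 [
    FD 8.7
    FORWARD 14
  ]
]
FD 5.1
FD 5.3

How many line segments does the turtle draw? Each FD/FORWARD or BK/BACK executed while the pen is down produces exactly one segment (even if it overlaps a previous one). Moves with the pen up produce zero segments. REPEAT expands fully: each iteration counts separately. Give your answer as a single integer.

Answer: 30

Derivation:
Executing turtle program step by step:
Start: pos=(0,0), heading=0, pen down
RT 241: heading 0 -> 119
REPEAT 4 [
  -- iteration 1/4 --
  FD 9.1: (0,0) -> (-4.412,7.959) [heading=119, draw]
  RT 270: heading 119 -> 209
  REPEAT 3 [
    -- iteration 1/3 --
    FD 8.7: (-4.412,7.959) -> (-12.021,3.741) [heading=209, draw]
    FD 14: (-12.021,3.741) -> (-24.266,-3.046) [heading=209, draw]
    -- iteration 2/3 --
    FD 8.7: (-24.266,-3.046) -> (-31.875,-7.264) [heading=209, draw]
    FD 14: (-31.875,-7.264) -> (-44.12,-14.051) [heading=209, draw]
    -- iteration 3/3 --
    FD 8.7: (-44.12,-14.051) -> (-51.729,-18.269) [heading=209, draw]
    FD 14: (-51.729,-18.269) -> (-63.973,-25.056) [heading=209, draw]
  ]
  -- iteration 2/4 --
  FD 9.1: (-63.973,-25.056) -> (-71.932,-29.468) [heading=209, draw]
  RT 270: heading 209 -> 299
  REPEAT 3 [
    -- iteration 1/3 --
    FD 8.7: (-71.932,-29.468) -> (-67.715,-37.077) [heading=299, draw]
    FD 14: (-67.715,-37.077) -> (-60.927,-49.322) [heading=299, draw]
    -- iteration 2/3 --
    FD 8.7: (-60.927,-49.322) -> (-56.709,-56.931) [heading=299, draw]
    FD 14: (-56.709,-56.931) -> (-49.922,-69.176) [heading=299, draw]
    -- iteration 3/3 --
    FD 8.7: (-49.922,-69.176) -> (-45.704,-76.785) [heading=299, draw]
    FD 14: (-45.704,-76.785) -> (-38.917,-89.03) [heading=299, draw]
  ]
  -- iteration 3/4 --
  FD 9.1: (-38.917,-89.03) -> (-34.505,-96.989) [heading=299, draw]
  RT 270: heading 299 -> 29
  REPEAT 3 [
    -- iteration 1/3 --
    FD 8.7: (-34.505,-96.989) -> (-26.896,-92.771) [heading=29, draw]
    FD 14: (-26.896,-92.771) -> (-14.651,-85.984) [heading=29, draw]
    -- iteration 2/3 --
    FD 8.7: (-14.651,-85.984) -> (-7.042,-81.766) [heading=29, draw]
    FD 14: (-7.042,-81.766) -> (5.203,-74.979) [heading=29, draw]
    -- iteration 3/3 --
    FD 8.7: (5.203,-74.979) -> (12.812,-70.761) [heading=29, draw]
    FD 14: (12.812,-70.761) -> (25.056,-63.973) [heading=29, draw]
  ]
  -- iteration 4/4 --
  FD 9.1: (25.056,-63.973) -> (33.016,-59.562) [heading=29, draw]
  RT 270: heading 29 -> 119
  REPEAT 3 [
    -- iteration 1/3 --
    FD 8.7: (33.016,-59.562) -> (28.798,-51.952) [heading=119, draw]
    FD 14: (28.798,-51.952) -> (22.01,-39.708) [heading=119, draw]
    -- iteration 2/3 --
    FD 8.7: (22.01,-39.708) -> (17.793,-32.099) [heading=119, draw]
    FD 14: (17.793,-32.099) -> (11.005,-19.854) [heading=119, draw]
    -- iteration 3/3 --
    FD 8.7: (11.005,-19.854) -> (6.787,-12.245) [heading=119, draw]
    FD 14: (6.787,-12.245) -> (0,0) [heading=119, draw]
  ]
]
FD 5.1: (0,0) -> (-2.473,4.461) [heading=119, draw]
FD 5.3: (-2.473,4.461) -> (-5.042,9.096) [heading=119, draw]
Final: pos=(-5.042,9.096), heading=119, 30 segment(s) drawn
Segments drawn: 30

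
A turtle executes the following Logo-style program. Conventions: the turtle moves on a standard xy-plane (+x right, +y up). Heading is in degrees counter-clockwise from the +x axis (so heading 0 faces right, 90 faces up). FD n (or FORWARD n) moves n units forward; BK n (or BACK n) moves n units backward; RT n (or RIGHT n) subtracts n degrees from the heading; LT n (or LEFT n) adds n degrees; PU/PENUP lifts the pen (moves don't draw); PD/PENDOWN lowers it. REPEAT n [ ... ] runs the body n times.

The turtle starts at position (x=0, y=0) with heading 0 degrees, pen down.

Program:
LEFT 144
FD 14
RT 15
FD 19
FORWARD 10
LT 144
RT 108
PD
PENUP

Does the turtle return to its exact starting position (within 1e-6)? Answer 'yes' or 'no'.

Executing turtle program step by step:
Start: pos=(0,0), heading=0, pen down
LT 144: heading 0 -> 144
FD 14: (0,0) -> (-11.326,8.229) [heading=144, draw]
RT 15: heading 144 -> 129
FD 19: (-11.326,8.229) -> (-23.283,22.995) [heading=129, draw]
FD 10: (-23.283,22.995) -> (-29.577,30.766) [heading=129, draw]
LT 144: heading 129 -> 273
RT 108: heading 273 -> 165
PD: pen down
PU: pen up
Final: pos=(-29.577,30.766), heading=165, 3 segment(s) drawn

Start position: (0, 0)
Final position: (-29.577, 30.766)
Distance = 42.677; >= 1e-6 -> NOT closed

Answer: no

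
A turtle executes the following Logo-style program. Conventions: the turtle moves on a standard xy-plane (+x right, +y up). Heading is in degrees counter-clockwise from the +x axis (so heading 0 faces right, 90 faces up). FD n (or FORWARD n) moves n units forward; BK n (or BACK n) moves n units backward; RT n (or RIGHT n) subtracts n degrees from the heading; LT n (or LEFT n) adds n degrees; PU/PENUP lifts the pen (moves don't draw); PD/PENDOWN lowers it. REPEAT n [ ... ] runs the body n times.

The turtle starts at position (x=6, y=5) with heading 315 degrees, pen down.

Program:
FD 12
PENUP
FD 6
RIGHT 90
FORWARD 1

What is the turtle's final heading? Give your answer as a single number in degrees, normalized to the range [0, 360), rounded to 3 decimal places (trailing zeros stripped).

Answer: 225

Derivation:
Executing turtle program step by step:
Start: pos=(6,5), heading=315, pen down
FD 12: (6,5) -> (14.485,-3.485) [heading=315, draw]
PU: pen up
FD 6: (14.485,-3.485) -> (18.728,-7.728) [heading=315, move]
RT 90: heading 315 -> 225
FD 1: (18.728,-7.728) -> (18.021,-8.435) [heading=225, move]
Final: pos=(18.021,-8.435), heading=225, 1 segment(s) drawn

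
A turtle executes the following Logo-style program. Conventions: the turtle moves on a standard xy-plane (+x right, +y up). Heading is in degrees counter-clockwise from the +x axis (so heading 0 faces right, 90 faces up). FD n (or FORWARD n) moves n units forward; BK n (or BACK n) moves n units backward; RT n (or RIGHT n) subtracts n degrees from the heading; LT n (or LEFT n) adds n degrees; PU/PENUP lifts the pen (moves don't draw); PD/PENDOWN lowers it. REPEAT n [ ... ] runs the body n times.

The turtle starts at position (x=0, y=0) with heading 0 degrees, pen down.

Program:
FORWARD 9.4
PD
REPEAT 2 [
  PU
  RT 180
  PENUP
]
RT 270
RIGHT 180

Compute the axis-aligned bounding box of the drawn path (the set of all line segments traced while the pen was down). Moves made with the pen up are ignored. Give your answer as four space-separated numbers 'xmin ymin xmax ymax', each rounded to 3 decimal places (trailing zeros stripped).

Answer: 0 0 9.4 0

Derivation:
Executing turtle program step by step:
Start: pos=(0,0), heading=0, pen down
FD 9.4: (0,0) -> (9.4,0) [heading=0, draw]
PD: pen down
REPEAT 2 [
  -- iteration 1/2 --
  PU: pen up
  RT 180: heading 0 -> 180
  PU: pen up
  -- iteration 2/2 --
  PU: pen up
  RT 180: heading 180 -> 0
  PU: pen up
]
RT 270: heading 0 -> 90
RT 180: heading 90 -> 270
Final: pos=(9.4,0), heading=270, 1 segment(s) drawn

Segment endpoints: x in {0, 9.4}, y in {0}
xmin=0, ymin=0, xmax=9.4, ymax=0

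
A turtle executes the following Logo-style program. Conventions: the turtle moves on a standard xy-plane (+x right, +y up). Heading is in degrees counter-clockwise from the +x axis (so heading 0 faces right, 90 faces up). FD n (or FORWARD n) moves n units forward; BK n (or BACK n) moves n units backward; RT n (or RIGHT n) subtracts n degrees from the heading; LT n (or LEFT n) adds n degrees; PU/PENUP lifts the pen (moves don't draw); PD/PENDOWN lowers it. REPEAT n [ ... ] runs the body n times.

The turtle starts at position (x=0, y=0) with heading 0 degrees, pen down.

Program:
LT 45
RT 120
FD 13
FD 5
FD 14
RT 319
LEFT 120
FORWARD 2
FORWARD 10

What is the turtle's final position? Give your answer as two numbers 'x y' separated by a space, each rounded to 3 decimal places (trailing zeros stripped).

Answer: 9.119 -18.939

Derivation:
Executing turtle program step by step:
Start: pos=(0,0), heading=0, pen down
LT 45: heading 0 -> 45
RT 120: heading 45 -> 285
FD 13: (0,0) -> (3.365,-12.557) [heading=285, draw]
FD 5: (3.365,-12.557) -> (4.659,-17.387) [heading=285, draw]
FD 14: (4.659,-17.387) -> (8.282,-30.91) [heading=285, draw]
RT 319: heading 285 -> 326
LT 120: heading 326 -> 86
FD 2: (8.282,-30.91) -> (8.422,-28.914) [heading=86, draw]
FD 10: (8.422,-28.914) -> (9.119,-18.939) [heading=86, draw]
Final: pos=(9.119,-18.939), heading=86, 5 segment(s) drawn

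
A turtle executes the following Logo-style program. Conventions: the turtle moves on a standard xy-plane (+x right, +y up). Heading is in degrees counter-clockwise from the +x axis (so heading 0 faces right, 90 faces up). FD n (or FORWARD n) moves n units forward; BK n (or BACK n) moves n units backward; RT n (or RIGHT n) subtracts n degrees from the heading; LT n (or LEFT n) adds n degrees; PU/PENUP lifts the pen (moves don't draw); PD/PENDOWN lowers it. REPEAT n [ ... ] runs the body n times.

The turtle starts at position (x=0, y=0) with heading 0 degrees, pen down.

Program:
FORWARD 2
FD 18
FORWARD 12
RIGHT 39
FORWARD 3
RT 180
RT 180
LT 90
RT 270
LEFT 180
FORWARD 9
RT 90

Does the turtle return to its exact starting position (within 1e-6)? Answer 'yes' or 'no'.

Answer: no

Derivation:
Executing turtle program step by step:
Start: pos=(0,0), heading=0, pen down
FD 2: (0,0) -> (2,0) [heading=0, draw]
FD 18: (2,0) -> (20,0) [heading=0, draw]
FD 12: (20,0) -> (32,0) [heading=0, draw]
RT 39: heading 0 -> 321
FD 3: (32,0) -> (34.331,-1.888) [heading=321, draw]
RT 180: heading 321 -> 141
RT 180: heading 141 -> 321
LT 90: heading 321 -> 51
RT 270: heading 51 -> 141
LT 180: heading 141 -> 321
FD 9: (34.331,-1.888) -> (41.326,-7.552) [heading=321, draw]
RT 90: heading 321 -> 231
Final: pos=(41.326,-7.552), heading=231, 5 segment(s) drawn

Start position: (0, 0)
Final position: (41.326, -7.552)
Distance = 42.01; >= 1e-6 -> NOT closed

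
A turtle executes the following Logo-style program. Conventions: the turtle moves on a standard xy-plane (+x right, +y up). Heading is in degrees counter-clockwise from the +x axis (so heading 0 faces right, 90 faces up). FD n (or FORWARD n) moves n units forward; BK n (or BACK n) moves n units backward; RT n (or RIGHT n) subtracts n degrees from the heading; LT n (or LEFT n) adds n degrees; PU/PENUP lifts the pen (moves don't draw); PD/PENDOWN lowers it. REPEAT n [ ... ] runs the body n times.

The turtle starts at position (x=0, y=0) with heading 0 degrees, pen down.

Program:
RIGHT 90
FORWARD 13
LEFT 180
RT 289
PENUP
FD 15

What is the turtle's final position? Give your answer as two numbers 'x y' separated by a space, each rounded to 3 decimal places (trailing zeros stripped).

Executing turtle program step by step:
Start: pos=(0,0), heading=0, pen down
RT 90: heading 0 -> 270
FD 13: (0,0) -> (0,-13) [heading=270, draw]
LT 180: heading 270 -> 90
RT 289: heading 90 -> 161
PU: pen up
FD 15: (0,-13) -> (-14.183,-8.116) [heading=161, move]
Final: pos=(-14.183,-8.116), heading=161, 1 segment(s) drawn

Answer: -14.183 -8.116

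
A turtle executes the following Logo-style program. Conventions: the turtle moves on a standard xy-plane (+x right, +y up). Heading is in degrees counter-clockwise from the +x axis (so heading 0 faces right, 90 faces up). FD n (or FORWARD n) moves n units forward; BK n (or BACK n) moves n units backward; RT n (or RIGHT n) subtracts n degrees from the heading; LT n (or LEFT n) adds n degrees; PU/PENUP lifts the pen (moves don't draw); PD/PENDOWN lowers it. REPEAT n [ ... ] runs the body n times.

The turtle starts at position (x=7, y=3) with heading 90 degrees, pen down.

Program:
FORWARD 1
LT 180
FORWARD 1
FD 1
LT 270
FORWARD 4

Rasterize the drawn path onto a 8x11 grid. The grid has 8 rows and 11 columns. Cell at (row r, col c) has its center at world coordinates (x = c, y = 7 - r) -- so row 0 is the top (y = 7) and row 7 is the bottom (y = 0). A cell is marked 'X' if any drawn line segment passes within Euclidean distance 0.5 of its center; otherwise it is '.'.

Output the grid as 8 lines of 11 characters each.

Answer: ...........
...........
...........
.......X...
.......X...
...XXXXX...
...........
...........

Derivation:
Segment 0: (7,3) -> (7,4)
Segment 1: (7,4) -> (7,3)
Segment 2: (7,3) -> (7,2)
Segment 3: (7,2) -> (3,2)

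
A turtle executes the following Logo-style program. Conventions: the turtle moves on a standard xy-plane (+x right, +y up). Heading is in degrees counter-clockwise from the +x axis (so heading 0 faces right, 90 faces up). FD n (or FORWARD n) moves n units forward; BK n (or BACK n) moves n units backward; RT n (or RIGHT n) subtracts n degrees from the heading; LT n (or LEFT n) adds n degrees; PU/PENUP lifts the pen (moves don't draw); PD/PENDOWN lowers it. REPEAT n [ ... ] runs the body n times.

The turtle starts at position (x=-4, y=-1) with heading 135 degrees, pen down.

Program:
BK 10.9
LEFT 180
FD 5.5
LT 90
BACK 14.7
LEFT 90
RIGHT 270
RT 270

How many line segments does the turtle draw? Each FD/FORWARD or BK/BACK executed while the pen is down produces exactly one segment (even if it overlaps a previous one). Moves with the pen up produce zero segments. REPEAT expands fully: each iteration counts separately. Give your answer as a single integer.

Answer: 3

Derivation:
Executing turtle program step by step:
Start: pos=(-4,-1), heading=135, pen down
BK 10.9: (-4,-1) -> (3.707,-8.707) [heading=135, draw]
LT 180: heading 135 -> 315
FD 5.5: (3.707,-8.707) -> (7.597,-12.597) [heading=315, draw]
LT 90: heading 315 -> 45
BK 14.7: (7.597,-12.597) -> (-2.798,-22.991) [heading=45, draw]
LT 90: heading 45 -> 135
RT 270: heading 135 -> 225
RT 270: heading 225 -> 315
Final: pos=(-2.798,-22.991), heading=315, 3 segment(s) drawn
Segments drawn: 3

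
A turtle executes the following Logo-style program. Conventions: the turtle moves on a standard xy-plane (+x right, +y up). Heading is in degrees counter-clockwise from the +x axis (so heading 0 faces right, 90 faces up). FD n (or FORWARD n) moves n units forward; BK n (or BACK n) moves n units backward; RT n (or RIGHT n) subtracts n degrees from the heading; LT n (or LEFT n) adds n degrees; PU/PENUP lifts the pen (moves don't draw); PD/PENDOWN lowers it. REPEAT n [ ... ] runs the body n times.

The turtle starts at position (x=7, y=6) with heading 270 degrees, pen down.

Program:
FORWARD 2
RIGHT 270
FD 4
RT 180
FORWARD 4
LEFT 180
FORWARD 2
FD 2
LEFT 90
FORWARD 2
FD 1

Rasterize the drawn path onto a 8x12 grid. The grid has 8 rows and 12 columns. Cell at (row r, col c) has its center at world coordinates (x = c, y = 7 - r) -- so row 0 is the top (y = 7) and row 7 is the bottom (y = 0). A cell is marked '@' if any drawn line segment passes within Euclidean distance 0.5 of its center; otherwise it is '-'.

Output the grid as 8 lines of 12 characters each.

Answer: -----------@
-------@---@
-------@---@
-------@@@@@
------------
------------
------------
------------

Derivation:
Segment 0: (7,6) -> (7,4)
Segment 1: (7,4) -> (11,4)
Segment 2: (11,4) -> (7,4)
Segment 3: (7,4) -> (9,4)
Segment 4: (9,4) -> (11,4)
Segment 5: (11,4) -> (11,6)
Segment 6: (11,6) -> (11,7)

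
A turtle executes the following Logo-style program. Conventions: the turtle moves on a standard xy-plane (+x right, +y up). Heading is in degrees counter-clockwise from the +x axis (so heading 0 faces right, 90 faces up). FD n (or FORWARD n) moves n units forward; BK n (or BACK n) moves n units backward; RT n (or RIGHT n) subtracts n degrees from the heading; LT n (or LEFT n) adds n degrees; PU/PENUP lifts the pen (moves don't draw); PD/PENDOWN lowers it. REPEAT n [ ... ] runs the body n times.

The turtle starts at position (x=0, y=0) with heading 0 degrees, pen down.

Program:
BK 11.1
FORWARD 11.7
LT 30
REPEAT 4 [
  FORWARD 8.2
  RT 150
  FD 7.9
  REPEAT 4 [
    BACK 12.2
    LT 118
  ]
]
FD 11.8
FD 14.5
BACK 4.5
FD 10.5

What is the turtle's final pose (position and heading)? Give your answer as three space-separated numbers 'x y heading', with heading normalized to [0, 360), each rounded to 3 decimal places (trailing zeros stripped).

Answer: 16.913 -39.719 238

Derivation:
Executing turtle program step by step:
Start: pos=(0,0), heading=0, pen down
BK 11.1: (0,0) -> (-11.1,0) [heading=0, draw]
FD 11.7: (-11.1,0) -> (0.6,0) [heading=0, draw]
LT 30: heading 0 -> 30
REPEAT 4 [
  -- iteration 1/4 --
  FD 8.2: (0.6,0) -> (7.701,4.1) [heading=30, draw]
  RT 150: heading 30 -> 240
  FD 7.9: (7.701,4.1) -> (3.751,-2.742) [heading=240, draw]
  REPEAT 4 [
    -- iteration 1/4 --
    BK 12.2: (3.751,-2.742) -> (9.851,7.824) [heading=240, draw]
    LT 118: heading 240 -> 358
    -- iteration 2/4 --
    BK 12.2: (9.851,7.824) -> (-2.341,8.25) [heading=358, draw]
    LT 118: heading 358 -> 116
    -- iteration 3/4 --
    BK 12.2: (-2.341,8.25) -> (3.007,-2.716) [heading=116, draw]
    LT 118: heading 116 -> 234
    -- iteration 4/4 --
    BK 12.2: (3.007,-2.716) -> (10.178,7.154) [heading=234, draw]
    LT 118: heading 234 -> 352
  ]
  -- iteration 2/4 --
  FD 8.2: (10.178,7.154) -> (18.298,6.013) [heading=352, draw]
  RT 150: heading 352 -> 202
  FD 7.9: (18.298,6.013) -> (10.973,3.054) [heading=202, draw]
  REPEAT 4 [
    -- iteration 1/4 --
    BK 12.2: (10.973,3.054) -> (22.285,7.624) [heading=202, draw]
    LT 118: heading 202 -> 320
    -- iteration 2/4 --
    BK 12.2: (22.285,7.624) -> (12.939,15.466) [heading=320, draw]
    LT 118: heading 320 -> 78
    -- iteration 3/4 --
    BK 12.2: (12.939,15.466) -> (10.403,3.533) [heading=78, draw]
    LT 118: heading 78 -> 196
    -- iteration 4/4 --
    BK 12.2: (10.403,3.533) -> (22.13,6.895) [heading=196, draw]
    LT 118: heading 196 -> 314
  ]
  -- iteration 3/4 --
  FD 8.2: (22.13,6.895) -> (27.826,0.997) [heading=314, draw]
  RT 150: heading 314 -> 164
  FD 7.9: (27.826,0.997) -> (20.232,3.174) [heading=164, draw]
  REPEAT 4 [
    -- iteration 1/4 --
    BK 12.2: (20.232,3.174) -> (31.96,-0.188) [heading=164, draw]
    LT 118: heading 164 -> 282
    -- iteration 2/4 --
    BK 12.2: (31.96,-0.188) -> (29.423,11.745) [heading=282, draw]
    LT 118: heading 282 -> 40
    -- iteration 3/4 --
    BK 12.2: (29.423,11.745) -> (20.078,3.903) [heading=40, draw]
    LT 118: heading 40 -> 158
    -- iteration 4/4 --
    BK 12.2: (20.078,3.903) -> (31.389,-0.667) [heading=158, draw]
    LT 118: heading 158 -> 276
  ]
  -- iteration 4/4 --
  FD 8.2: (31.389,-0.667) -> (32.246,-8.822) [heading=276, draw]
  RT 150: heading 276 -> 126
  FD 7.9: (32.246,-8.822) -> (27.603,-2.431) [heading=126, draw]
  REPEAT 4 [
    -- iteration 1/4 --
    BK 12.2: (27.603,-2.431) -> (34.774,-12.301) [heading=126, draw]
    LT 118: heading 126 -> 244
    -- iteration 2/4 --
    BK 12.2: (34.774,-12.301) -> (40.122,-1.336) [heading=244, draw]
    LT 118: heading 244 -> 2
    -- iteration 3/4 --
    BK 12.2: (40.122,-1.336) -> (27.929,-1.762) [heading=2, draw]
    LT 118: heading 2 -> 120
    -- iteration 4/4 --
    BK 12.2: (27.929,-1.762) -> (34.029,-12.327) [heading=120, draw]
    LT 118: heading 120 -> 238
  ]
]
FD 11.8: (34.029,-12.327) -> (27.776,-22.334) [heading=238, draw]
FD 14.5: (27.776,-22.334) -> (20.092,-34.631) [heading=238, draw]
BK 4.5: (20.092,-34.631) -> (22.477,-30.815) [heading=238, draw]
FD 10.5: (22.477,-30.815) -> (16.913,-39.719) [heading=238, draw]
Final: pos=(16.913,-39.719), heading=238, 30 segment(s) drawn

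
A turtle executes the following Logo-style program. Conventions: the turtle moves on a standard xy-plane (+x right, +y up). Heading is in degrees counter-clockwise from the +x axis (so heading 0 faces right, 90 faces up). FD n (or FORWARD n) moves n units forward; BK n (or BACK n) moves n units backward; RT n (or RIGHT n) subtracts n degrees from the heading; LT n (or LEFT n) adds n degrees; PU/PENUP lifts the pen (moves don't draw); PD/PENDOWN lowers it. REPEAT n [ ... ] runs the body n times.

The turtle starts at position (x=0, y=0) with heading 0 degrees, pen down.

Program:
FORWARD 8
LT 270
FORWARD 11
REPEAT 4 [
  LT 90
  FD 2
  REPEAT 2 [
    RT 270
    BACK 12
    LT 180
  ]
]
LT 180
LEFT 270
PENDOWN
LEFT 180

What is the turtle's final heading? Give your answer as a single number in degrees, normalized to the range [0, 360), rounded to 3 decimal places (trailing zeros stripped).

Answer: 180

Derivation:
Executing turtle program step by step:
Start: pos=(0,0), heading=0, pen down
FD 8: (0,0) -> (8,0) [heading=0, draw]
LT 270: heading 0 -> 270
FD 11: (8,0) -> (8,-11) [heading=270, draw]
REPEAT 4 [
  -- iteration 1/4 --
  LT 90: heading 270 -> 0
  FD 2: (8,-11) -> (10,-11) [heading=0, draw]
  REPEAT 2 [
    -- iteration 1/2 --
    RT 270: heading 0 -> 90
    BK 12: (10,-11) -> (10,-23) [heading=90, draw]
    LT 180: heading 90 -> 270
    -- iteration 2/2 --
    RT 270: heading 270 -> 0
    BK 12: (10,-23) -> (-2,-23) [heading=0, draw]
    LT 180: heading 0 -> 180
  ]
  -- iteration 2/4 --
  LT 90: heading 180 -> 270
  FD 2: (-2,-23) -> (-2,-25) [heading=270, draw]
  REPEAT 2 [
    -- iteration 1/2 --
    RT 270: heading 270 -> 0
    BK 12: (-2,-25) -> (-14,-25) [heading=0, draw]
    LT 180: heading 0 -> 180
    -- iteration 2/2 --
    RT 270: heading 180 -> 270
    BK 12: (-14,-25) -> (-14,-13) [heading=270, draw]
    LT 180: heading 270 -> 90
  ]
  -- iteration 3/4 --
  LT 90: heading 90 -> 180
  FD 2: (-14,-13) -> (-16,-13) [heading=180, draw]
  REPEAT 2 [
    -- iteration 1/2 --
    RT 270: heading 180 -> 270
    BK 12: (-16,-13) -> (-16,-1) [heading=270, draw]
    LT 180: heading 270 -> 90
    -- iteration 2/2 --
    RT 270: heading 90 -> 180
    BK 12: (-16,-1) -> (-4,-1) [heading=180, draw]
    LT 180: heading 180 -> 0
  ]
  -- iteration 4/4 --
  LT 90: heading 0 -> 90
  FD 2: (-4,-1) -> (-4,1) [heading=90, draw]
  REPEAT 2 [
    -- iteration 1/2 --
    RT 270: heading 90 -> 180
    BK 12: (-4,1) -> (8,1) [heading=180, draw]
    LT 180: heading 180 -> 0
    -- iteration 2/2 --
    RT 270: heading 0 -> 90
    BK 12: (8,1) -> (8,-11) [heading=90, draw]
    LT 180: heading 90 -> 270
  ]
]
LT 180: heading 270 -> 90
LT 270: heading 90 -> 0
PD: pen down
LT 180: heading 0 -> 180
Final: pos=(8,-11), heading=180, 14 segment(s) drawn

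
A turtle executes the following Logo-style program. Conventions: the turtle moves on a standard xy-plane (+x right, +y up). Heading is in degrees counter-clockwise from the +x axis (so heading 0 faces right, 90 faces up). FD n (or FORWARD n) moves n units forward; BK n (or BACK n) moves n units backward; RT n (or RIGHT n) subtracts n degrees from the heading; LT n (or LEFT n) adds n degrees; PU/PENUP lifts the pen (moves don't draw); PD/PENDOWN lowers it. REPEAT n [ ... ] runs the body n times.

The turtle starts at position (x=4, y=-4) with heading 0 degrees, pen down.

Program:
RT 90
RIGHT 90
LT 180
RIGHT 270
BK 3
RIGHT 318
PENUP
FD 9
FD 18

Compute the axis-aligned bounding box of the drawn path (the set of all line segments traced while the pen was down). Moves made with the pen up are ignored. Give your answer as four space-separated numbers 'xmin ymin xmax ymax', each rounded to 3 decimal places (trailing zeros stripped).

Executing turtle program step by step:
Start: pos=(4,-4), heading=0, pen down
RT 90: heading 0 -> 270
RT 90: heading 270 -> 180
LT 180: heading 180 -> 0
RT 270: heading 0 -> 90
BK 3: (4,-4) -> (4,-7) [heading=90, draw]
RT 318: heading 90 -> 132
PU: pen up
FD 9: (4,-7) -> (-2.022,-0.312) [heading=132, move]
FD 18: (-2.022,-0.312) -> (-14.067,13.065) [heading=132, move]
Final: pos=(-14.067,13.065), heading=132, 1 segment(s) drawn

Segment endpoints: x in {4, 4}, y in {-7, -4}
xmin=4, ymin=-7, xmax=4, ymax=-4

Answer: 4 -7 4 -4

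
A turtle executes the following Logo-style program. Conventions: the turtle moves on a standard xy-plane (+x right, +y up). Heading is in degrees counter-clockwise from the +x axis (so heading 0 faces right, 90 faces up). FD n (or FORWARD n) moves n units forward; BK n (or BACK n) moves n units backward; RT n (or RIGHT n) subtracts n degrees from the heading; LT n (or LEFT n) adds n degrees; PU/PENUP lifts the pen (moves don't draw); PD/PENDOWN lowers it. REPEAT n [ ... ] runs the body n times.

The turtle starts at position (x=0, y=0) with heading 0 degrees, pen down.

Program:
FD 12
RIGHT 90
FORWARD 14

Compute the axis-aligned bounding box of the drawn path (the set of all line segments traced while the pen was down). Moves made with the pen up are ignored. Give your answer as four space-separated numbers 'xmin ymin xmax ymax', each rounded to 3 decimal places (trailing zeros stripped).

Executing turtle program step by step:
Start: pos=(0,0), heading=0, pen down
FD 12: (0,0) -> (12,0) [heading=0, draw]
RT 90: heading 0 -> 270
FD 14: (12,0) -> (12,-14) [heading=270, draw]
Final: pos=(12,-14), heading=270, 2 segment(s) drawn

Segment endpoints: x in {0, 12}, y in {-14, 0}
xmin=0, ymin=-14, xmax=12, ymax=0

Answer: 0 -14 12 0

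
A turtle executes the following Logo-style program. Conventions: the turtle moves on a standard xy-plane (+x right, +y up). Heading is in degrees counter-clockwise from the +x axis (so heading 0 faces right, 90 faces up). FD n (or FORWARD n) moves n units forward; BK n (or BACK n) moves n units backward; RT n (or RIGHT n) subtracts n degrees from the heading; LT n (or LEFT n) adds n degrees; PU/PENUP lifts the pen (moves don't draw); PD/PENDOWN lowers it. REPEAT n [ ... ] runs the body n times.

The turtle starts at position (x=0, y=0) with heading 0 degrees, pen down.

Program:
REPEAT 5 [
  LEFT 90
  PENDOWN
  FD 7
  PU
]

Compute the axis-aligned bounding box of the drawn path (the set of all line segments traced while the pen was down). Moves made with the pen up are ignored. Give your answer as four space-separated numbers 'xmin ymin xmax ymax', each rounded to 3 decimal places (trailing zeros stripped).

Executing turtle program step by step:
Start: pos=(0,0), heading=0, pen down
REPEAT 5 [
  -- iteration 1/5 --
  LT 90: heading 0 -> 90
  PD: pen down
  FD 7: (0,0) -> (0,7) [heading=90, draw]
  PU: pen up
  -- iteration 2/5 --
  LT 90: heading 90 -> 180
  PD: pen down
  FD 7: (0,7) -> (-7,7) [heading=180, draw]
  PU: pen up
  -- iteration 3/5 --
  LT 90: heading 180 -> 270
  PD: pen down
  FD 7: (-7,7) -> (-7,0) [heading=270, draw]
  PU: pen up
  -- iteration 4/5 --
  LT 90: heading 270 -> 0
  PD: pen down
  FD 7: (-7,0) -> (0,0) [heading=0, draw]
  PU: pen up
  -- iteration 5/5 --
  LT 90: heading 0 -> 90
  PD: pen down
  FD 7: (0,0) -> (0,7) [heading=90, draw]
  PU: pen up
]
Final: pos=(0,7), heading=90, 5 segment(s) drawn

Segment endpoints: x in {-7, -7, 0, 0, 0, 0}, y in {0, 0, 0, 7, 7, 7}
xmin=-7, ymin=0, xmax=0, ymax=7

Answer: -7 0 0 7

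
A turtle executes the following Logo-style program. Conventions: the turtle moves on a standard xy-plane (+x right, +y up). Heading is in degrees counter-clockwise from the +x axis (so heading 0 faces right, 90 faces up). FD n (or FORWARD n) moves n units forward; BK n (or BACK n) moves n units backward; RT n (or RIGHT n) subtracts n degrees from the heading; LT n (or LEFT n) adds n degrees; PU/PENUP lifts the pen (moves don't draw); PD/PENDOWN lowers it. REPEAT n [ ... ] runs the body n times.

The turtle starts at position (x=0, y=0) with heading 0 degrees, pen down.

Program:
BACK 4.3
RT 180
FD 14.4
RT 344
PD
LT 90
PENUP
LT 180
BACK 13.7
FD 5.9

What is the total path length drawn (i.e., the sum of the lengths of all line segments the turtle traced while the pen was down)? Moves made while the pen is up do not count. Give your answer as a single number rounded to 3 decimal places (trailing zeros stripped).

Executing turtle program step by step:
Start: pos=(0,0), heading=0, pen down
BK 4.3: (0,0) -> (-4.3,0) [heading=0, draw]
RT 180: heading 0 -> 180
FD 14.4: (-4.3,0) -> (-18.7,0) [heading=180, draw]
RT 344: heading 180 -> 196
PD: pen down
LT 90: heading 196 -> 286
PU: pen up
LT 180: heading 286 -> 106
BK 13.7: (-18.7,0) -> (-14.924,-13.169) [heading=106, move]
FD 5.9: (-14.924,-13.169) -> (-16.55,-7.498) [heading=106, move]
Final: pos=(-16.55,-7.498), heading=106, 2 segment(s) drawn

Segment lengths:
  seg 1: (0,0) -> (-4.3,0), length = 4.3
  seg 2: (-4.3,0) -> (-18.7,0), length = 14.4
Total = 18.7

Answer: 18.7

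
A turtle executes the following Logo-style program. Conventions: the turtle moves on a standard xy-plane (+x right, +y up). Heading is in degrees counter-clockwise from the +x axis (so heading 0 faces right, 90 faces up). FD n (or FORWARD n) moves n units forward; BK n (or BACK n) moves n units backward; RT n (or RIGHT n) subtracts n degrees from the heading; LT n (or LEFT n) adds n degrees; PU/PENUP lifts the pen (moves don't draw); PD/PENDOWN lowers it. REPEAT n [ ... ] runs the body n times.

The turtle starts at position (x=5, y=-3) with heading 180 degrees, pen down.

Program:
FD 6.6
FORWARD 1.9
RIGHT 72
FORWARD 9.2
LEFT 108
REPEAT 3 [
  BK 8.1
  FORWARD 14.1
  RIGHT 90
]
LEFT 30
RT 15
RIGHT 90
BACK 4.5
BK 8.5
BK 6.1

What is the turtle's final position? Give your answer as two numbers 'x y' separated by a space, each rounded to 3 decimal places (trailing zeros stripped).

Answer: 2.15 25.447

Derivation:
Executing turtle program step by step:
Start: pos=(5,-3), heading=180, pen down
FD 6.6: (5,-3) -> (-1.6,-3) [heading=180, draw]
FD 1.9: (-1.6,-3) -> (-3.5,-3) [heading=180, draw]
RT 72: heading 180 -> 108
FD 9.2: (-3.5,-3) -> (-6.343,5.75) [heading=108, draw]
LT 108: heading 108 -> 216
REPEAT 3 [
  -- iteration 1/3 --
  BK 8.1: (-6.343,5.75) -> (0.21,10.511) [heading=216, draw]
  FD 14.1: (0.21,10.511) -> (-11.197,2.223) [heading=216, draw]
  RT 90: heading 216 -> 126
  -- iteration 2/3 --
  BK 8.1: (-11.197,2.223) -> (-6.436,-4.33) [heading=126, draw]
  FD 14.1: (-6.436,-4.33) -> (-14.724,7.077) [heading=126, draw]
  RT 90: heading 126 -> 36
  -- iteration 3/3 --
  BK 8.1: (-14.724,7.077) -> (-21.277,2.316) [heading=36, draw]
  FD 14.1: (-21.277,2.316) -> (-9.87,10.604) [heading=36, draw]
  RT 90: heading 36 -> 306
]
LT 30: heading 306 -> 336
RT 15: heading 336 -> 321
RT 90: heading 321 -> 231
BK 4.5: (-9.87,10.604) -> (-7.038,14.101) [heading=231, draw]
BK 8.5: (-7.038,14.101) -> (-1.689,20.707) [heading=231, draw]
BK 6.1: (-1.689,20.707) -> (2.15,25.447) [heading=231, draw]
Final: pos=(2.15,25.447), heading=231, 12 segment(s) drawn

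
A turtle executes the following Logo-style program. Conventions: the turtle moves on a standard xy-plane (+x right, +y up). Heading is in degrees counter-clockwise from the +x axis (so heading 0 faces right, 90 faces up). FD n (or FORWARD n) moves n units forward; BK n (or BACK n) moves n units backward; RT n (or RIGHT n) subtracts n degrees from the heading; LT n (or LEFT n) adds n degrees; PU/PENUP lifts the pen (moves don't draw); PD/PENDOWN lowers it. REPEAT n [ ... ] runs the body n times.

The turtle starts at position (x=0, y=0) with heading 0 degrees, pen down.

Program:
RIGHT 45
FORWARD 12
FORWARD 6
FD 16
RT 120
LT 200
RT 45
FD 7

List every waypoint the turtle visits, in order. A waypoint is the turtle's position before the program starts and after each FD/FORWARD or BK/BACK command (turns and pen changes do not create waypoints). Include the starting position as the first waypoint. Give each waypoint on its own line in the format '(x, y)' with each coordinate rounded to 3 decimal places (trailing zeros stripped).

Answer: (0, 0)
(8.485, -8.485)
(12.728, -12.728)
(24.042, -24.042)
(30.935, -25.257)

Derivation:
Executing turtle program step by step:
Start: pos=(0,0), heading=0, pen down
RT 45: heading 0 -> 315
FD 12: (0,0) -> (8.485,-8.485) [heading=315, draw]
FD 6: (8.485,-8.485) -> (12.728,-12.728) [heading=315, draw]
FD 16: (12.728,-12.728) -> (24.042,-24.042) [heading=315, draw]
RT 120: heading 315 -> 195
LT 200: heading 195 -> 35
RT 45: heading 35 -> 350
FD 7: (24.042,-24.042) -> (30.935,-25.257) [heading=350, draw]
Final: pos=(30.935,-25.257), heading=350, 4 segment(s) drawn
Waypoints (5 total):
(0, 0)
(8.485, -8.485)
(12.728, -12.728)
(24.042, -24.042)
(30.935, -25.257)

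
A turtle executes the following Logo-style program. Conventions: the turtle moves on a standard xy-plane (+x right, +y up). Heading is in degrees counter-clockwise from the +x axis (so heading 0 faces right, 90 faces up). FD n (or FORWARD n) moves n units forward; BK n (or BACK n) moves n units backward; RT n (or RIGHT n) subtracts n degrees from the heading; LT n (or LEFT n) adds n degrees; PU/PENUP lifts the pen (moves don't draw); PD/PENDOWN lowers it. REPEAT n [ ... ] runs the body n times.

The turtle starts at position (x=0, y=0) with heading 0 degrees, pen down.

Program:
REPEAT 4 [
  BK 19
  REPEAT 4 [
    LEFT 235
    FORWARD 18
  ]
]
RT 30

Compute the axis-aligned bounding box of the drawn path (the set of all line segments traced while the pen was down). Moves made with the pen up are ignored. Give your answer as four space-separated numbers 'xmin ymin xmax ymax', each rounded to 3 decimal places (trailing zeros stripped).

Executing turtle program step by step:
Start: pos=(0,0), heading=0, pen down
REPEAT 4 [
  -- iteration 1/4 --
  BK 19: (0,0) -> (-19,0) [heading=0, draw]
  REPEAT 4 [
    -- iteration 1/4 --
    LT 235: heading 0 -> 235
    FD 18: (-19,0) -> (-29.324,-14.745) [heading=235, draw]
    -- iteration 2/4 --
    LT 235: heading 235 -> 110
    FD 18: (-29.324,-14.745) -> (-35.481,2.17) [heading=110, draw]
    -- iteration 3/4 --
    LT 235: heading 110 -> 345
    FD 18: (-35.481,2.17) -> (-18.094,-2.489) [heading=345, draw]
    -- iteration 4/4 --
    LT 235: heading 345 -> 220
    FD 18: (-18.094,-2.489) -> (-31.883,-14.059) [heading=220, draw]
  ]
  -- iteration 2/4 --
  BK 19: (-31.883,-14.059) -> (-17.328,-1.846) [heading=220, draw]
  REPEAT 4 [
    -- iteration 1/4 --
    LT 235: heading 220 -> 95
    FD 18: (-17.328,-1.846) -> (-18.897,16.085) [heading=95, draw]
    -- iteration 2/4 --
    LT 235: heading 95 -> 330
    FD 18: (-18.897,16.085) -> (-3.308,7.085) [heading=330, draw]
    -- iteration 3/4 --
    LT 235: heading 330 -> 205
    FD 18: (-3.308,7.085) -> (-19.622,-0.522) [heading=205, draw]
    -- iteration 4/4 --
    LT 235: heading 205 -> 80
    FD 18: (-19.622,-0.522) -> (-16.496,17.205) [heading=80, draw]
  ]
  -- iteration 3/4 --
  BK 19: (-16.496,17.205) -> (-19.796,-1.507) [heading=80, draw]
  REPEAT 4 [
    -- iteration 1/4 --
    LT 235: heading 80 -> 315
    FD 18: (-19.796,-1.507) -> (-7.068,-14.235) [heading=315, draw]
    -- iteration 2/4 --
    LT 235: heading 315 -> 190
    FD 18: (-7.068,-14.235) -> (-24.794,-17.36) [heading=190, draw]
    -- iteration 3/4 --
    LT 235: heading 190 -> 65
    FD 18: (-24.794,-17.36) -> (-17.187,-1.047) [heading=65, draw]
    -- iteration 4/4 --
    LT 235: heading 65 -> 300
    FD 18: (-17.187,-1.047) -> (-8.187,-16.635) [heading=300, draw]
  ]
  -- iteration 4/4 --
  BK 19: (-8.187,-16.635) -> (-17.687,-0.181) [heading=300, draw]
  REPEAT 4 [
    -- iteration 1/4 --
    LT 235: heading 300 -> 175
    FD 18: (-17.687,-0.181) -> (-35.619,1.388) [heading=175, draw]
    -- iteration 2/4 --
    LT 235: heading 175 -> 50
    FD 18: (-35.619,1.388) -> (-24.048,15.177) [heading=50, draw]
    -- iteration 3/4 --
    LT 235: heading 50 -> 285
    FD 18: (-24.048,15.177) -> (-19.39,-2.21) [heading=285, draw]
    -- iteration 4/4 --
    LT 235: heading 285 -> 160
    FD 18: (-19.39,-2.21) -> (-36.304,3.947) [heading=160, draw]
  ]
]
RT 30: heading 160 -> 130
Final: pos=(-36.304,3.947), heading=130, 20 segment(s) drawn

Segment endpoints: x in {-36.304, -35.619, -35.481, -31.883, -29.324, -24.794, -24.048, -19.796, -19.622, -19.39, -19, -18.897, -18.094, -17.687, -17.328, -17.187, -16.496, -8.187, -7.068, -3.308, 0}, y in {-17.36, -16.635, -14.745, -14.235, -14.059, -2.489, -2.21, -1.846, -1.507, -1.047, -0.522, -0.181, 0, 1.388, 2.17, 3.947, 7.085, 15.177, 16.085, 17.205}
xmin=-36.304, ymin=-17.36, xmax=0, ymax=17.205

Answer: -36.304 -17.36 0 17.205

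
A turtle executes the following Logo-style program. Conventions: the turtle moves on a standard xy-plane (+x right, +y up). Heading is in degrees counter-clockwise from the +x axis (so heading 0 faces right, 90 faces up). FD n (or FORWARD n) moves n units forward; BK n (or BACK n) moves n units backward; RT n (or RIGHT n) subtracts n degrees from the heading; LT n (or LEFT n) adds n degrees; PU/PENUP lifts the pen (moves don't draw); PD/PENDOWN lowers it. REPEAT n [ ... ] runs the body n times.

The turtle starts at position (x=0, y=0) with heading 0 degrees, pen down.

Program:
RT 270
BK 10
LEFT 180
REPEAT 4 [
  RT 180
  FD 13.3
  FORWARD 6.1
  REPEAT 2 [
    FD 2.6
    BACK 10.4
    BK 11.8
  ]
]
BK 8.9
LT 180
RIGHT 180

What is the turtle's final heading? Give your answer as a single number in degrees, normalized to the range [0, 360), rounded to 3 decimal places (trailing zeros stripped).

Answer: 270

Derivation:
Executing turtle program step by step:
Start: pos=(0,0), heading=0, pen down
RT 270: heading 0 -> 90
BK 10: (0,0) -> (0,-10) [heading=90, draw]
LT 180: heading 90 -> 270
REPEAT 4 [
  -- iteration 1/4 --
  RT 180: heading 270 -> 90
  FD 13.3: (0,-10) -> (0,3.3) [heading=90, draw]
  FD 6.1: (0,3.3) -> (0,9.4) [heading=90, draw]
  REPEAT 2 [
    -- iteration 1/2 --
    FD 2.6: (0,9.4) -> (0,12) [heading=90, draw]
    BK 10.4: (0,12) -> (0,1.6) [heading=90, draw]
    BK 11.8: (0,1.6) -> (0,-10.2) [heading=90, draw]
    -- iteration 2/2 --
    FD 2.6: (0,-10.2) -> (0,-7.6) [heading=90, draw]
    BK 10.4: (0,-7.6) -> (0,-18) [heading=90, draw]
    BK 11.8: (0,-18) -> (0,-29.8) [heading=90, draw]
  ]
  -- iteration 2/4 --
  RT 180: heading 90 -> 270
  FD 13.3: (0,-29.8) -> (0,-43.1) [heading=270, draw]
  FD 6.1: (0,-43.1) -> (0,-49.2) [heading=270, draw]
  REPEAT 2 [
    -- iteration 1/2 --
    FD 2.6: (0,-49.2) -> (0,-51.8) [heading=270, draw]
    BK 10.4: (0,-51.8) -> (0,-41.4) [heading=270, draw]
    BK 11.8: (0,-41.4) -> (0,-29.6) [heading=270, draw]
    -- iteration 2/2 --
    FD 2.6: (0,-29.6) -> (0,-32.2) [heading=270, draw]
    BK 10.4: (0,-32.2) -> (0,-21.8) [heading=270, draw]
    BK 11.8: (0,-21.8) -> (0,-10) [heading=270, draw]
  ]
  -- iteration 3/4 --
  RT 180: heading 270 -> 90
  FD 13.3: (0,-10) -> (0,3.3) [heading=90, draw]
  FD 6.1: (0,3.3) -> (0,9.4) [heading=90, draw]
  REPEAT 2 [
    -- iteration 1/2 --
    FD 2.6: (0,9.4) -> (0,12) [heading=90, draw]
    BK 10.4: (0,12) -> (0,1.6) [heading=90, draw]
    BK 11.8: (0,1.6) -> (0,-10.2) [heading=90, draw]
    -- iteration 2/2 --
    FD 2.6: (0,-10.2) -> (0,-7.6) [heading=90, draw]
    BK 10.4: (0,-7.6) -> (0,-18) [heading=90, draw]
    BK 11.8: (0,-18) -> (0,-29.8) [heading=90, draw]
  ]
  -- iteration 4/4 --
  RT 180: heading 90 -> 270
  FD 13.3: (0,-29.8) -> (0,-43.1) [heading=270, draw]
  FD 6.1: (0,-43.1) -> (0,-49.2) [heading=270, draw]
  REPEAT 2 [
    -- iteration 1/2 --
    FD 2.6: (0,-49.2) -> (0,-51.8) [heading=270, draw]
    BK 10.4: (0,-51.8) -> (0,-41.4) [heading=270, draw]
    BK 11.8: (0,-41.4) -> (0,-29.6) [heading=270, draw]
    -- iteration 2/2 --
    FD 2.6: (0,-29.6) -> (0,-32.2) [heading=270, draw]
    BK 10.4: (0,-32.2) -> (0,-21.8) [heading=270, draw]
    BK 11.8: (0,-21.8) -> (0,-10) [heading=270, draw]
  ]
]
BK 8.9: (0,-10) -> (0,-1.1) [heading=270, draw]
LT 180: heading 270 -> 90
RT 180: heading 90 -> 270
Final: pos=(0,-1.1), heading=270, 34 segment(s) drawn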